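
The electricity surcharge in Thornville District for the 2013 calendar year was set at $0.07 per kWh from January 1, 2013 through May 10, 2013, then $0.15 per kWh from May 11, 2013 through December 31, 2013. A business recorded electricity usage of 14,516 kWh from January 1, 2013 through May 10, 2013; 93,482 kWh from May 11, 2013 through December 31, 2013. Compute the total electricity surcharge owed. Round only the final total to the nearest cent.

January 1 – May 10, 2013: 14,516 kWh at $0.07/kWh → $1016.12
May 11 – December 31, 2013: 93,482 kWh at $0.15/kWh → $14022.30

$15038.42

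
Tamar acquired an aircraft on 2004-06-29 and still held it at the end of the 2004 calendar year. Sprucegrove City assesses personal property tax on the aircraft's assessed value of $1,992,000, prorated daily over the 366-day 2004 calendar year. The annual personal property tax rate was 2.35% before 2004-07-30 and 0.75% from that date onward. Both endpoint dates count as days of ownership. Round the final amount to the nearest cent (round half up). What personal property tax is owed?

2004-06-29 to 2004-07-29: 31 days at 2.35% → $1,992,000 × 2.35% × 31/366 = $3,964.9508
2004-07-30 to 2004-12-31: 155 days at 0.75% → $1,992,000 × 0.75% × 155/366 = $6,327.0492
Total = $10,292.0000

$10,292.00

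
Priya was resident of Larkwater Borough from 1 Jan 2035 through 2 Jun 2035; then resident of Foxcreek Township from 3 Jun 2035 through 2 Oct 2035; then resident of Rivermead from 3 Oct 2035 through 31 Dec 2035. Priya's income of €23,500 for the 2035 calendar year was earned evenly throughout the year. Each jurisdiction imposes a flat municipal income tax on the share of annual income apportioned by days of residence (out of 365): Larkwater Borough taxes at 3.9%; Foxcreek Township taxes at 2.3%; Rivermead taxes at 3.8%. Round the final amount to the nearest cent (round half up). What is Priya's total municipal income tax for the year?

Larkwater Borough, 1 Jan – 2 Jun 2035: 153 days → €23,500 × 3.9% × 153/365 = €384.1767
Foxcreek Township, 3 Jun – 2 Oct 2035: 122 days → €23,500 × 2.3% × 122/365 = €180.6603
Rivermead, 3 Oct – 31 Dec 2035: 90 days → €23,500 × 3.8% × 90/365 = €220.1918
Total = €785.0288

€785.03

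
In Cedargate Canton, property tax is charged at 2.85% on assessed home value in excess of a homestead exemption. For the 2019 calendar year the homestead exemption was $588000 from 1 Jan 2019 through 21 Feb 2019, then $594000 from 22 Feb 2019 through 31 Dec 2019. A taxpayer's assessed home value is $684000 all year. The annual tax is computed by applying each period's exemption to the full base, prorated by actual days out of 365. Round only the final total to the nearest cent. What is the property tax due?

$2589.36

1 Jan – 21 Feb 2019: 52 days, exemption $588000 → ($684000 − $588000) × 2.85% × 52/365 = $389.7863
22 Feb – 31 Dec 2019: 313 days, exemption $594000 → ($684000 − $594000) × 2.85% × 313/365 = $2199.5753
Total = $2589.3616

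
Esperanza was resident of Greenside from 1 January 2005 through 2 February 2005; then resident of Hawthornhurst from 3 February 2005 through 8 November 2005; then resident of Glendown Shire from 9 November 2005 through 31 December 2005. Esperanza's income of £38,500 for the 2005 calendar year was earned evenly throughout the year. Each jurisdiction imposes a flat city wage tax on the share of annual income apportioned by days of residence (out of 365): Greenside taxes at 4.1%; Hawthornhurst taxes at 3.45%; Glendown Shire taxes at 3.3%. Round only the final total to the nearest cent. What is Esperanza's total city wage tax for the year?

Greenside, 1 January – 2 February 2005: 33 days → £38,500 × 4.1% × 33/365 = £142.7137
Hawthornhurst, 3 February – 8 November 2005: 279 days → £38,500 × 3.45% × 279/365 = £1,015.2925
Glendown Shire, 9 November – 31 December 2005: 53 days → £38,500 × 3.3% × 53/365 = £184.4836
Total = £1,342.4897

£1,342.49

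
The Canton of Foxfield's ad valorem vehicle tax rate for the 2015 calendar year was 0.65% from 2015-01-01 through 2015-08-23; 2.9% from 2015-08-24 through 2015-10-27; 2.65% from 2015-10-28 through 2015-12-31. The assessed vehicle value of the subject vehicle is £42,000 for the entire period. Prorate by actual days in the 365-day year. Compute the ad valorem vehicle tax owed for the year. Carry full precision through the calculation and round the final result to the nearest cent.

2015-01-01 to 2015-08-23: 235 days at 0.65% → £42,000 × 0.65% × 235/365 = £175.7671
2015-08-24 to 2015-10-27: 65 days at 2.9% → £42,000 × 2.9% × 65/365 = £216.9041
2015-10-28 to 2015-12-31: 65 days at 2.65% → £42,000 × 2.65% × 65/365 = £198.2055
Total = £590.8767

£590.88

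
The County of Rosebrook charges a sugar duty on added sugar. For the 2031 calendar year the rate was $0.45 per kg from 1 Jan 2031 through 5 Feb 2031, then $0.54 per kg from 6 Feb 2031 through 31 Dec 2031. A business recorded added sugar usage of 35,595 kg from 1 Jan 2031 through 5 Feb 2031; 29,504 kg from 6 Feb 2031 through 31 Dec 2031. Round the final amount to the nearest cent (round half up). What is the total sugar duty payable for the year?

1 Jan – 5 Feb 2031: 35,595 kg at $0.45/kg → $16017.75
6 Feb – 31 Dec 2031: 29,504 kg at $0.54/kg → $15932.16

$31949.91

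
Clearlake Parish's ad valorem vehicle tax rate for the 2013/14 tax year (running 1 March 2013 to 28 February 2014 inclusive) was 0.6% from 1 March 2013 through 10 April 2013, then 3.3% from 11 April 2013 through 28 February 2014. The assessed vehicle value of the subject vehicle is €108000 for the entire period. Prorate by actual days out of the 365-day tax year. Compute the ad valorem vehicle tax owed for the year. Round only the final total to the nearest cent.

1 March – 10 April 2013: 41 days at 0.6% → €108000 × 0.6% × 41/365 = €72.7890
11 April 2013 – 28 February 2014: 324 days at 3.3% → €108000 × 3.3% × 324/365 = €3163.6603
Total = €3236.4493

€3236.45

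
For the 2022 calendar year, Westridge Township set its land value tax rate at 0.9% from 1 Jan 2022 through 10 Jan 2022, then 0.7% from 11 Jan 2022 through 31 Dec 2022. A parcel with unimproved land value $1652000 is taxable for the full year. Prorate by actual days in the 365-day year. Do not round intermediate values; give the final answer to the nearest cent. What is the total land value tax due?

$11654.52

1 Jan – 10 Jan 2022: 10 days at 0.9% → $1652000 × 0.9% × 10/365 = $407.3425
11 Jan – 31 Dec 2022: 355 days at 0.7% → $1652000 × 0.7% × 355/365 = $11247.1781
Total = $11654.5205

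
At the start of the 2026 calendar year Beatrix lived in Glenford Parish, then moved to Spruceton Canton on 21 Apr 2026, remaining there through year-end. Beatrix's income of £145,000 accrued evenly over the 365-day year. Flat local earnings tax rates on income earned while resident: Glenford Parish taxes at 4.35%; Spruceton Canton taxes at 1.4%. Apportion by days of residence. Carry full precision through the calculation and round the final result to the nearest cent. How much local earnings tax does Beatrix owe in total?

Glenford Parish, 1 Jan – 20 Apr 2026: 110 days → £145,000 × 4.35% × 110/365 = £1,900.8904
Spruceton Canton, 21 Apr – 31 Dec 2026: 255 days → £145,000 × 1.4% × 255/365 = £1,418.2192
Total = £3,319.1096

£3,319.11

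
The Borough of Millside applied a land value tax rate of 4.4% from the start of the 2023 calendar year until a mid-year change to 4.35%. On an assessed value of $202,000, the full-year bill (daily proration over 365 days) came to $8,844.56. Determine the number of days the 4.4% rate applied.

Let d = days at the first rate; then 365 − d days at the second rate.
$202,000 × [4.4%·d + 4.35%·(365−d)] / 365 = $8,844.56
Solving gives d = 208, so the new rate took effect on 28 Jul 2023.

208 days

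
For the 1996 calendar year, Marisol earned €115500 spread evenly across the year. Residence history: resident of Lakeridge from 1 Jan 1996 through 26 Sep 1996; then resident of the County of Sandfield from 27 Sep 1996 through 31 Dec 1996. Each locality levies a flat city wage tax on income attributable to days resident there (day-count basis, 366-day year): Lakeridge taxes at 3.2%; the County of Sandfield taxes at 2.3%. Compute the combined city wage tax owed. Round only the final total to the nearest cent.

Lakeridge, 1 Jan – 26 Sep 1996: 270 days → €115500 × 3.2% × 270/366 = €2726.5574
The County of Sandfield, 27 Sep – 31 Dec 1996: 96 days → €115500 × 2.3% × 96/366 = €696.7869
Total = €3423.3443

€3423.34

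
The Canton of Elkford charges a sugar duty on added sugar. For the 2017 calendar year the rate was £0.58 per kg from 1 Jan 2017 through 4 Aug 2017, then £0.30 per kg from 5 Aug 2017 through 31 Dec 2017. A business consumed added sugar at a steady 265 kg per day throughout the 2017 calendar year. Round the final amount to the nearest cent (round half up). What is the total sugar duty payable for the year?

1 Jan – 4 Aug 2017: 216 days × 265 kg/day = 57,240 kg at £0.58/kg → £33,199.20
5 Aug – 31 Dec 2017: 149 days × 265 kg/day = 39,485 kg at £0.30/kg → £11,845.50

£45,044.70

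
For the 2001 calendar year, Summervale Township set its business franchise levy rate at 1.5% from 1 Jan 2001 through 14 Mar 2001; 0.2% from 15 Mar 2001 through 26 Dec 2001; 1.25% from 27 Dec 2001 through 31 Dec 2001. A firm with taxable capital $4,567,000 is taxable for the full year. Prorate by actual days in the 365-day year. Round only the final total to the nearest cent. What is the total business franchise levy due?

1 Jan – 14 Mar 2001: 73 days at 1.5% → $4,567,000 × 1.5% × 73/365 = $13,701.0000
15 Mar – 26 Dec 2001: 287 days at 0.2% → $4,567,000 × 0.2% × 287/365 = $7,182.0767
27 Dec – 31 Dec 2001: 5 days at 1.25% → $4,567,000 × 1.25% × 5/365 = $782.0205
Total = $21,665.0973

$21,665.10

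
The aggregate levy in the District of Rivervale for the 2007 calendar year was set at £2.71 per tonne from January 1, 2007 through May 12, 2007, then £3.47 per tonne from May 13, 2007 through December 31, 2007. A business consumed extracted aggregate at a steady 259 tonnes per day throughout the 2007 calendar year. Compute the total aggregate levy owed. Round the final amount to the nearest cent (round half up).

January 1 – May 12, 2007: 132 days × 259 tonnes/day = 34,188 tonnes at £2.71/tonne → £92649.48
May 13 – December 31, 2007: 233 days × 259 tonnes/day = 60,347 tonnes at £3.47/tonne → £209404.09

£302053.57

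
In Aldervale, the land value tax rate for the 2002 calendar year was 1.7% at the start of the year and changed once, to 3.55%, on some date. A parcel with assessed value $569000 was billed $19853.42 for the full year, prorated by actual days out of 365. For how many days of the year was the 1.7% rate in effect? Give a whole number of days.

12 days

Let d = days at the first rate; then 365 − d days at the second rate.
$569000 × [1.7%·d + 3.55%·(365−d)] / 365 = $19853.42
Solving gives d = 12, so the new rate took effect on January 13, 2002.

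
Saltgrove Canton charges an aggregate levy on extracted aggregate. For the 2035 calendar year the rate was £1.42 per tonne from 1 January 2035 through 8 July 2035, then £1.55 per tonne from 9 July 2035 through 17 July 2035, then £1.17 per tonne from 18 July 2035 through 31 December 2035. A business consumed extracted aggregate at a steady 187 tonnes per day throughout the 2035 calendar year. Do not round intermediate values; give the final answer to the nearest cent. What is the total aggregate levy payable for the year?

£89,333.64

1 January – 8 July 2035: 189 days × 187 tonnes/day = 35,343 tonnes at £1.42/tonne → £50,187.06
9 July – 17 July 2035: 9 days × 187 tonnes/day = 1,683 tonnes at £1.55/tonne → £2,608.65
18 July – 31 December 2035: 167 days × 187 tonnes/day = 31,229 tonnes at £1.17/tonne → £36,537.93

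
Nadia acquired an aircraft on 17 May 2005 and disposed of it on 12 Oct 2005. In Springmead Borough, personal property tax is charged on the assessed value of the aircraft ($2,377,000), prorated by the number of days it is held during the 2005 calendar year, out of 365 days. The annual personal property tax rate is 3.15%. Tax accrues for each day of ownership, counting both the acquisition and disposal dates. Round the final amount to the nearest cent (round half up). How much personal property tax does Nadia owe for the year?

Days held (17 May – 12 Oct 2005): 149 out of 365
Tax = $2,377,000 × 3.15% × 149/365 = $30,565.6151

$30,565.62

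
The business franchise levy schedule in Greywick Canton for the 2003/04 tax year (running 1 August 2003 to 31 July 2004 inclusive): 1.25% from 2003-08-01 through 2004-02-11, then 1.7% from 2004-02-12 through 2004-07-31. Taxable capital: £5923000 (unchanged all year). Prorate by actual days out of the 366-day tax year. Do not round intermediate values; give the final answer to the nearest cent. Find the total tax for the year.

£86490.36

2003-08-01 to 2004-02-11: 195 days at 1.25% → £5923000 × 1.25% × 195/366 = £39446.2090
2004-02-12 to 2004-07-31: 171 days at 1.7% → £5923000 × 1.7% × 171/366 = £47044.1557
Total = £86490.3648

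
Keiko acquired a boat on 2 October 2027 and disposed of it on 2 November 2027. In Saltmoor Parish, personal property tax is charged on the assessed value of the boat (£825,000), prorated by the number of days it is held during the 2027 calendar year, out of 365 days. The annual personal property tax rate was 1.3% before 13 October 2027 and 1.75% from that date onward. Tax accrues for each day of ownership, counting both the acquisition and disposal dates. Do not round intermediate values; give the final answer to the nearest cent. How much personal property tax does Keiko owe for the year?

£1,153.87

2 October – 12 October 2027: 11 days at 1.3% → £825,000 × 1.3% × 11/365 = £323.2192
13 October – 2 November 2027: 21 days at 1.75% → £825,000 × 1.75% × 21/365 = £830.6507
Total = £1,153.8699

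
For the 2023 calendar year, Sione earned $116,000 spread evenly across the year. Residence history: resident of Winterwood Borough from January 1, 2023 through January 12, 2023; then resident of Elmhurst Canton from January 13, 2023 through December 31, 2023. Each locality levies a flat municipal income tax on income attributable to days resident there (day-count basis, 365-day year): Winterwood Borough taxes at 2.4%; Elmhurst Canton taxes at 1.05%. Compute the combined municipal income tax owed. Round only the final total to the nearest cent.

$1,269.48

Winterwood Borough, January 1 – January 12, 2023: 12 days → $116,000 × 2.4% × 12/365 = $91.5288
Elmhurst Canton, January 13 – December 31, 2023: 353 days → $116,000 × 1.05% × 353/365 = $1,177.9562
Total = $1,269.4849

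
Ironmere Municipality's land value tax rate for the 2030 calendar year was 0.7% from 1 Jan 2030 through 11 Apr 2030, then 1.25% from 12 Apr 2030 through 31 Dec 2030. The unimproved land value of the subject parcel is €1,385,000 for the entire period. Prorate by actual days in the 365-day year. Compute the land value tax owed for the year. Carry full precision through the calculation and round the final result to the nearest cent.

1 Jan – 11 Apr 2030: 101 days at 0.7% → €1,385,000 × 0.7% × 101/365 = €2,682.7260
12 Apr – 31 Dec 2030: 264 days at 1.25% → €1,385,000 × 1.25% × 264/365 = €12,521.9178
Total = €15,204.6438

€15,204.64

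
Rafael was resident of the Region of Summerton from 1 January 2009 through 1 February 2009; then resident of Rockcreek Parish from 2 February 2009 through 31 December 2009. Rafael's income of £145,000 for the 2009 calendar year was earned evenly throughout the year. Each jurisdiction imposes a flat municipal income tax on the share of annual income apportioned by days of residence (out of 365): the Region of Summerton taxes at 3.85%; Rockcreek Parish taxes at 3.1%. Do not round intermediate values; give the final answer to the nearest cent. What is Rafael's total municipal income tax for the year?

£4,590.34

The Region of Summerton, 1 January – 1 February 2009: 32 days → £145,000 × 3.85% × 32/365 = £489.4247
Rockcreek Parish, 2 February – 31 December 2009: 333 days → £145,000 × 3.1% × 333/365 = £4,100.9178
Total = £4,590.3425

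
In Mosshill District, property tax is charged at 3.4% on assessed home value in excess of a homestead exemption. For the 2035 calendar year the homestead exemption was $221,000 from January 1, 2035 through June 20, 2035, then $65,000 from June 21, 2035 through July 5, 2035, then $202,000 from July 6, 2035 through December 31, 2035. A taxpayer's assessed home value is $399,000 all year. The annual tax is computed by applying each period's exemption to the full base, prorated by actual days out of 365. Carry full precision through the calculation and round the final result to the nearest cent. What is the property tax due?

January 1 – June 20, 2035: 171 days, exemption $221,000 → ($399,000 − $221,000) × 3.4% × 171/365 = $2,835.3205
June 21 – July 5, 2035: 15 days, exemption $65,000 → ($399,000 − $65,000) × 3.4% × 15/365 = $466.6849
July 6 – December 31, 2035: 179 days, exemption $202,000 → ($399,000 − $202,000) × 3.4% × 179/365 = $3,284.7726
Total = $6,586.7781

$6,586.78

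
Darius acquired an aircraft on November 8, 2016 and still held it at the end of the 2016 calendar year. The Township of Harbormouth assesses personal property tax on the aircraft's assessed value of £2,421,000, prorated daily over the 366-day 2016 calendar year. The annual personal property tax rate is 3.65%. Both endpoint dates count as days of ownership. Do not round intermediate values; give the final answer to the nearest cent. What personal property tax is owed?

Days held (November 8 – December 31, 2016): 54 out of 366
Tax = £2,421,000 × 3.65% × 54/366 = £13,037.6803

£13,037.68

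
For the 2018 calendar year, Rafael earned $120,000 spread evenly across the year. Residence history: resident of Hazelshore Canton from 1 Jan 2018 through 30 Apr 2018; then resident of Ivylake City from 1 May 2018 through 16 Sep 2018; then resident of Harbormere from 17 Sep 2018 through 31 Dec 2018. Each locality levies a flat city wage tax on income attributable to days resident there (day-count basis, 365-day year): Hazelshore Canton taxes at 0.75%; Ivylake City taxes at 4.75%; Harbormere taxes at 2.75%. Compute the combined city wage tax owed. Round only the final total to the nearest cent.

$3,424.93

Hazelshore Canton, 1 Jan – 30 Apr 2018: 120 days → $120,000 × 0.75% × 120/365 = $295.8904
Ivylake City, 1 May – 16 Sep 2018: 139 days → $120,000 × 4.75% × 139/365 = $2,170.6849
Harbormere, 17 Sep – 31 Dec 2018: 106 days → $120,000 × 2.75% × 106/365 = $958.3562
Total = $3,424.9315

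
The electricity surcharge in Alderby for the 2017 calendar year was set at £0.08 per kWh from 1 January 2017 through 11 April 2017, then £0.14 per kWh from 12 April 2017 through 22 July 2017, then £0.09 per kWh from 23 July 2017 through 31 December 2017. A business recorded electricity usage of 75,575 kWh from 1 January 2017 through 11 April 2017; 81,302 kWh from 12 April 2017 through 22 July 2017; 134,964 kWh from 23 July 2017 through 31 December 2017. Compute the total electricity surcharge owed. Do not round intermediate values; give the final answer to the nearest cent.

£29575.04

1 January – 11 April 2017: 75,575 kWh at £0.08/kWh → £6046.00
12 April – 22 July 2017: 81,302 kWh at £0.14/kWh → £11382.28
23 July – 31 December 2017: 134,964 kWh at £0.09/kWh → £12146.76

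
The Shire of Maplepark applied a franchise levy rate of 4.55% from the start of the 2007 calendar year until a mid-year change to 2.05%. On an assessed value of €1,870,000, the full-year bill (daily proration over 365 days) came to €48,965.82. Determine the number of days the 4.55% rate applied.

Let d = days at the first rate; then 365 − d days at the second rate.
€1,870,000 × [4.55%·d + 2.05%·(365−d)] / 365 = €48,965.82
Solving gives d = 83, so the new rate took effect on March 25, 2007.

83 days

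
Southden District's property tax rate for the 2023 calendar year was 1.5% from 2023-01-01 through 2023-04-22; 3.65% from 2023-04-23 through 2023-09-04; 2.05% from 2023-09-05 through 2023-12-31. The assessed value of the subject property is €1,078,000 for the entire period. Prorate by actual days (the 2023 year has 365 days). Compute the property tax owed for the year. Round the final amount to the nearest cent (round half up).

2023-01-01 to 2023-04-22: 112 days at 1.5% → €1,078,000 × 1.5% × 112/365 = €4,961.7534
2023-04-23 to 2023-09-04: 135 days at 3.65% → €1,078,000 × 3.65% × 135/365 = €14,553.0000
2023-09-05 to 2023-12-31: 118 days at 2.05% → €1,078,000 × 2.05% × 118/365 = €7,144.3342
Total = €26,659.0877

€26,659.09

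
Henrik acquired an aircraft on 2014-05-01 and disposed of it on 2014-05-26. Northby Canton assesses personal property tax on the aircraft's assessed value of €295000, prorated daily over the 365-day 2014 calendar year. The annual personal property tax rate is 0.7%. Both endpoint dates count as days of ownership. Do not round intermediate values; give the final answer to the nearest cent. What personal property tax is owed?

€147.10

Days held (2014-05-01 to 2014-05-26): 26 out of 365
Tax = €295000 × 0.7% × 26/365 = €147.0959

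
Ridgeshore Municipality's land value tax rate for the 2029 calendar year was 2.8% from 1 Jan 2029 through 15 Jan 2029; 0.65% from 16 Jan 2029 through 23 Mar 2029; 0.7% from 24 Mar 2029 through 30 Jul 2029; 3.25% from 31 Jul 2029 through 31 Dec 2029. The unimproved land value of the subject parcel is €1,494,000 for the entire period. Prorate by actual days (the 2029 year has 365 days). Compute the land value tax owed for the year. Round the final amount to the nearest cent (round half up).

€27,684.02

1 Jan – 15 Jan 2029: 15 days at 2.8% → €1,494,000 × 2.8% × 15/365 = €1,719.1233
16 Jan – 23 Mar 2029: 67 days at 0.65% → €1,494,000 × 0.65% × 67/365 = €1,782.5671
24 Mar – 30 Jul 2029: 129 days at 0.7% → €1,494,000 × 0.7% × 129/365 = €3,696.1151
31 Jul – 31 Dec 2029: 154 days at 3.25% → €1,494,000 × 3.25% × 154/365 = €20,486.2192
Total = €27,684.0247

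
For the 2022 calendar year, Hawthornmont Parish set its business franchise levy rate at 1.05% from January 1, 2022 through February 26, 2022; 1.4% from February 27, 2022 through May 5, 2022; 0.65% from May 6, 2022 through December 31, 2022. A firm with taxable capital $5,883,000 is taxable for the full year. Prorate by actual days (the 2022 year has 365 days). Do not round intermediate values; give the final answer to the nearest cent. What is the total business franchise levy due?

January 1 – February 26, 2022: 57 days at 1.05% → $5,883,000 × 1.05% × 57/365 = $9,646.5082
February 27 – May 5, 2022: 68 days at 1.4% → $5,883,000 × 1.4% × 68/365 = $15,344.1534
May 6 – December 31, 2022: 240 days at 0.65% → $5,883,000 × 0.65% × 240/365 = $25,143.7808
Total = $50,134.4425

$50,134.44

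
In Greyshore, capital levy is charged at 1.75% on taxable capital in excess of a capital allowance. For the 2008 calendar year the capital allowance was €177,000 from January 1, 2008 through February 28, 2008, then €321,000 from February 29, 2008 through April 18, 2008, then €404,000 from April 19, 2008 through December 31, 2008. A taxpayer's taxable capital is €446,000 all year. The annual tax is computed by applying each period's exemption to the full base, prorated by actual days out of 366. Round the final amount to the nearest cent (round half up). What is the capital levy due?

January 1 – February 28, 2008: 59 days, exemption €177,000 → (€446,000 − €177,000) × 1.75% × 59/366 = €758.8593
February 29 – April 18, 2008: 50 days, exemption €321,000 → (€446,000 − €321,000) × 1.75% × 50/366 = €298.8388
April 19 – December 31, 2008: 257 days, exemption €404,000 → (€446,000 − €404,000) × 1.75% × 257/366 = €516.1066
Total = €1,573.8046

€1,573.80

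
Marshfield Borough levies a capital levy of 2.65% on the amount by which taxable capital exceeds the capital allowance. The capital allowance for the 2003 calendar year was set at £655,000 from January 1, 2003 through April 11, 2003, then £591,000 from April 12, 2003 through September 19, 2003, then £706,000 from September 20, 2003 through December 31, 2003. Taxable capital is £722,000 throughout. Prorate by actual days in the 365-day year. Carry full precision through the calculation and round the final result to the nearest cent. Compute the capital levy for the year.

January 1 – April 11, 2003: 101 days, exemption £655,000 → (£722,000 − £655,000) × 2.65% × 101/365 = £491.3027
April 12 – September 19, 2003: 161 days, exemption £591,000 → (£722,000 − £591,000) × 2.65% × 161/365 = £1,531.2644
September 20 – December 31, 2003: 103 days, exemption £706,000 → (£722,000 − £706,000) × 2.65% × 103/365 = £119.6493
Total = £2,142.2164

£2,142.22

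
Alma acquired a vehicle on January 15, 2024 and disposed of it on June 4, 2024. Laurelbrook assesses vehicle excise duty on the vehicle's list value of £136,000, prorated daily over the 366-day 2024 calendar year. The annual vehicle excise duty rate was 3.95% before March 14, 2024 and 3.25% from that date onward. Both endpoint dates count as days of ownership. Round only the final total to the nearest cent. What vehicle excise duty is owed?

£1,868.33

January 15 – March 13, 2024: 59 days at 3.95% → £136,000 × 3.95% × 59/366 = £865.9781
March 14 – June 4, 2024: 83 days at 3.25% → £136,000 × 3.25% × 83/366 = £1,002.3497
Total = £1,868.3279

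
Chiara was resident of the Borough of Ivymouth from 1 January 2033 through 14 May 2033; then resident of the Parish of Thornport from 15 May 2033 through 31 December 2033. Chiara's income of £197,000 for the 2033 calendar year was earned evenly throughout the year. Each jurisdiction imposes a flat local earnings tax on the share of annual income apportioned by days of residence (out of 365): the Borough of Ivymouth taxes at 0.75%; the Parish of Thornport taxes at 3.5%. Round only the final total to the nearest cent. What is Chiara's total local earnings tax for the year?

The Borough of Ivymouth, 1 January – 14 May 2033: 134 days → £197,000 × 0.75% × 134/365 = £542.4247
The Parish of Thornport, 15 May – 31 December 2033: 231 days → £197,000 × 3.5% × 231/365 = £4,363.6849
Total = £4,906.1096

£4,906.11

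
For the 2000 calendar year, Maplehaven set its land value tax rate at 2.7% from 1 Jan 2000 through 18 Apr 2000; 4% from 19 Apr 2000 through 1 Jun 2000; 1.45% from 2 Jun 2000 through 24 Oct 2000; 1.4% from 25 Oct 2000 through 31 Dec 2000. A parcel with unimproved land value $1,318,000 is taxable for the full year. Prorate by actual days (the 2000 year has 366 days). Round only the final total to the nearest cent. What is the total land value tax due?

$27,935.48

1 Jan – 18 Apr 2000: 109 days at 2.7% → $1,318,000 × 2.7% × 109/366 = $10,598.0164
19 Apr – 1 Jun 2000: 44 days at 4% → $1,318,000 × 4% × 44/366 = $6,337.9235
2 Jun – 24 Oct 2000: 145 days at 1.45% → $1,318,000 × 1.45% × 145/366 = $7,571.2978
25 Oct – 31 Dec 2000: 68 days at 1.4% → $1,318,000 × 1.4% × 68/366 = $3,428.2404
Total = $27,935.4781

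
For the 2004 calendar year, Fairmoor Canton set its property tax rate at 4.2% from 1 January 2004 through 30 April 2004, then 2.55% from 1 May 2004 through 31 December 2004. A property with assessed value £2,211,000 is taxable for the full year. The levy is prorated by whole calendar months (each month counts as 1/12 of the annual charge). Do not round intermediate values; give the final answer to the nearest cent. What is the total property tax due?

£68,541.00

1 January – 30 April 2004: 4 months at 4.2% → £2,211,000 × 4.2% × 4/12 = £30,954.0000
1 May – 31 December 2004: 8 months at 2.55% → £2,211,000 × 2.55% × 8/12 = £37,587.0000
Total = £68,541.0000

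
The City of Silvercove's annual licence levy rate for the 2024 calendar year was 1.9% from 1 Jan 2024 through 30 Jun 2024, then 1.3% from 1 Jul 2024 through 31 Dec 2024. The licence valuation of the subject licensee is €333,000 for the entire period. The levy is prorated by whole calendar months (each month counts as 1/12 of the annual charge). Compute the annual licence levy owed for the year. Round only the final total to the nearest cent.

€5,328.00

1 Jan – 30 Jun 2024: 6 months at 1.9% → €333,000 × 1.9% × 6/12 = €3,163.5000
1 Jul – 31 Dec 2024: 6 months at 1.3% → €333,000 × 1.3% × 6/12 = €2,164.5000
Total = €5,328.0000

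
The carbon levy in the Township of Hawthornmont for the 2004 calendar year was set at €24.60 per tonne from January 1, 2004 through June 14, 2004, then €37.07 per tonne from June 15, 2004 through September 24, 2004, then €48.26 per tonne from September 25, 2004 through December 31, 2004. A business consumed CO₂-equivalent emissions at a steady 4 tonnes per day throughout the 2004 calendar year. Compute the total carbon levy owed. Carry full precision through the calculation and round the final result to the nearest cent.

€50,376.88

January 1 – June 14, 2004: 166 days × 4 tonnes/day = 664 tonnes at €24.60/tonne → €16,334.40
June 15 – September 24, 2004: 102 days × 4 tonnes/day = 408 tonnes at €37.07/tonne → €15,124.56
September 25 – December 31, 2004: 98 days × 4 tonnes/day = 392 tonnes at €48.26/tonne → €18,917.92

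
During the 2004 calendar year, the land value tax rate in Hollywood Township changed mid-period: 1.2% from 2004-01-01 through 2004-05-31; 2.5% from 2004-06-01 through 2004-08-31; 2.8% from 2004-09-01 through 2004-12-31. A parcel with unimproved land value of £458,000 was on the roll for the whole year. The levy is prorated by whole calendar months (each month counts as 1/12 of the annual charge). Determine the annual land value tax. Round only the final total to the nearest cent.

2004-01-01 to 2004-05-31: 5 months at 1.2% → £458,000 × 1.2% × 5/12 = £2,290.0000
2004-06-01 to 2004-08-31: 3 months at 2.5% → £458,000 × 2.5% × 3/12 = £2,862.5000
2004-09-01 to 2004-12-31: 4 months at 2.8% → £458,000 × 2.8% × 4/12 = £4,274.6667
Total = £9,427.1667

£9,427.17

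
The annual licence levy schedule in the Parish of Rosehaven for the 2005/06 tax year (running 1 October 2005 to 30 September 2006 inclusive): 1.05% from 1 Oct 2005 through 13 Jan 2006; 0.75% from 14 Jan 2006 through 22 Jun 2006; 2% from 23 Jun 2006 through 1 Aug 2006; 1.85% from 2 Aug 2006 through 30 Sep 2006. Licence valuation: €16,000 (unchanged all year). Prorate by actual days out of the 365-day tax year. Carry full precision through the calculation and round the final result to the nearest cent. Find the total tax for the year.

€184.66

1 Oct 2005 – 13 Jan 2006: 105 days at 1.05% → €16,000 × 1.05% × 105/365 = €48.3288
14 Jan – 22 Jun 2006: 160 days at 0.75% → €16,000 × 0.75% × 160/365 = €52.6027
23 Jun – 1 Aug 2006: 40 days at 2% → €16,000 × 2% × 40/365 = €35.0685
2 Aug – 30 Sep 2006: 60 days at 1.85% → €16,000 × 1.85% × 60/365 = €48.6575
Total = €184.6575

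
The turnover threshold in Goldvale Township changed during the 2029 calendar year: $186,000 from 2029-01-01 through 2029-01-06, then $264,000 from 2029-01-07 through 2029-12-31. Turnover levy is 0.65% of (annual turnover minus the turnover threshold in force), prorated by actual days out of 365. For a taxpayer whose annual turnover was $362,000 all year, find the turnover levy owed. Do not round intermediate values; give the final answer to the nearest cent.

2029-01-01 to 2029-01-06: 6 days, exemption $186,000 → ($362,000 − $186,000) × 0.65% × 6/365 = $18.8055
2029-01-07 to 2029-12-31: 359 days, exemption $264,000 → ($362,000 − $264,000) × 0.65% × 359/365 = $626.5288
Total = $645.3342

$645.33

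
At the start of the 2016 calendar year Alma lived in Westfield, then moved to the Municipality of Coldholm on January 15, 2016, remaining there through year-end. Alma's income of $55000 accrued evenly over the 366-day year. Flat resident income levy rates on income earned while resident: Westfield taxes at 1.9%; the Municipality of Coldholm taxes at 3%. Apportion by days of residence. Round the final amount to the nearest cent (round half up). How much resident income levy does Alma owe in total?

$1626.86

Westfield, January 1 – January 14, 2016: 14 days → $55000 × 1.9% × 14/366 = $39.9727
The Municipality of Coldholm, January 15 – December 31, 2016: 352 days → $55000 × 3% × 352/366 = $1586.8852
Total = $1626.8579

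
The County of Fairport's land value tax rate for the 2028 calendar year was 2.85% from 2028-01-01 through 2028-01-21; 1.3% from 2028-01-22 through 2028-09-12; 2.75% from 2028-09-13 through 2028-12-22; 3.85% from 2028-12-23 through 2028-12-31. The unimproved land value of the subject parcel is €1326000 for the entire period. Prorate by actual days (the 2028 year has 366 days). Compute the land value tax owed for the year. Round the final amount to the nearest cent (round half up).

2028-01-01 to 2028-01-21: 21 days at 2.85% → €1326000 × 2.85% × 21/366 = €2168.3361
2028-01-22 to 2028-09-12: 235 days at 1.3% → €1326000 × 1.3% × 235/366 = €11068.1148
2028-09-13 to 2028-12-22: 101 days at 2.75% → €1326000 × 2.75% × 101/366 = €10062.7459
2028-12-23 to 2028-12-31: 9 days at 3.85% → €1326000 × 3.85% × 9/366 = €1255.3525
Total = €24554.5492

€24554.55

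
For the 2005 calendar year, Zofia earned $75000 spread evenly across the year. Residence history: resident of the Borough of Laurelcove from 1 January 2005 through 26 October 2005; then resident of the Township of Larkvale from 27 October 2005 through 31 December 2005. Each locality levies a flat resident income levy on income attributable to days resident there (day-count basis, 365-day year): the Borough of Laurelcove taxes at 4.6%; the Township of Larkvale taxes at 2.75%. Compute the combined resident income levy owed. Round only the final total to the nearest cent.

$3199.11

The Borough of Laurelcove, 1 January – 26 October 2005: 299 days → $75000 × 4.6% × 299/365 = $2826.1644
The Township of Larkvale, 27 October – 31 December 2005: 66 days → $75000 × 2.75% × 66/365 = $372.9452
Total = $3199.1096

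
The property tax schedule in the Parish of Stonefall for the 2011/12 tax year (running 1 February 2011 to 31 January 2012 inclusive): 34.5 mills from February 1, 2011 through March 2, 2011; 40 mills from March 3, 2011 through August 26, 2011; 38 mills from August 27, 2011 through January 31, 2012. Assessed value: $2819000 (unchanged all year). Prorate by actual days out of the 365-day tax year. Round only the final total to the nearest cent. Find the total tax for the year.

$109045.10

February 1 – March 2, 2011: 30 days at 34.5 mills → $2819000 × 3.45% × 30/365 = $7993.6027
March 3 – August 26, 2011: 177 days at 40 mills → $2819000 × 4% × 177/365 = $54680.8767
August 27, 2011 – January 31, 2012: 158 days at 38 mills → $2819000 × 3.8% × 158/365 = $46370.6192
Total = $109045.0986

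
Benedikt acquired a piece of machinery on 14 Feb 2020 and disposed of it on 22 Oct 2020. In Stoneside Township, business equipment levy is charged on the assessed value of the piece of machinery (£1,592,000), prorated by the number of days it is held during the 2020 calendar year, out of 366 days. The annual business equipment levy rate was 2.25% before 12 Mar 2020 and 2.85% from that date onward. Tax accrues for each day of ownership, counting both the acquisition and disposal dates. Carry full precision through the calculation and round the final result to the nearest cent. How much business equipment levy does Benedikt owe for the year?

14 Feb – 11 Mar 2020: 27 days at 2.25% → £1,592,000 × 2.25% × 27/366 = £2,642.4590
12 Mar – 22 Oct 2020: 225 days at 2.85% → £1,592,000 × 2.85% × 225/366 = £27,892.6230
Total = £30,535.0820

£30,535.08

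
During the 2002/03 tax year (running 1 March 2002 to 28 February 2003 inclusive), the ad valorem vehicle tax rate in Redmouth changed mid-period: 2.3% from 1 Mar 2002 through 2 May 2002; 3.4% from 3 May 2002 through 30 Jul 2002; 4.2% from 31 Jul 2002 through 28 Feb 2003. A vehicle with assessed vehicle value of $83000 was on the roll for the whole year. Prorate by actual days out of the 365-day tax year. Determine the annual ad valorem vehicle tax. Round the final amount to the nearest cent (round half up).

1 Mar – 2 May 2002: 63 days at 2.3% → $83000 × 2.3% × 63/365 = $329.4986
3 May – 30 Jul 2002: 89 days at 3.4% → $83000 × 3.4% × 89/365 = $688.1041
31 Jul 2002 – 28 Feb 2003: 213 days at 4.2% → $83000 × 4.2% × 213/365 = $2034.2959
Total = $3051.8986

$3051.90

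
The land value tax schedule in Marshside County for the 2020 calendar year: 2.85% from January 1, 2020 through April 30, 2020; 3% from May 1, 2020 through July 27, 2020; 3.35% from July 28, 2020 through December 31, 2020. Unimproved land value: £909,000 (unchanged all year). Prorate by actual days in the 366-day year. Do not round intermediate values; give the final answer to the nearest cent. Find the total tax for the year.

£28,183.97

January 1 – April 30, 2020: 121 days at 2.85% → £909,000 × 2.85% × 121/366 = £8,564.7172
May 1 – July 27, 2020: 88 days at 3% → £909,000 × 3% × 88/366 = £6,556.7213
July 28 – December 31, 2020: 157 days at 3.35% → £909,000 × 3.35% × 157/366 = £13,062.5287
Total = £28,183.9672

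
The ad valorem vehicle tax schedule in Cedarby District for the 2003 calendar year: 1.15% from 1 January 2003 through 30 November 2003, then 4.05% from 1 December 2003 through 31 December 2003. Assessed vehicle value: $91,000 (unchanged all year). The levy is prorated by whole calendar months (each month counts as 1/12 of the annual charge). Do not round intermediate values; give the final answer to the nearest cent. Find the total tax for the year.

$1,266.42

1 January – 30 November 2003: 11 months at 1.15% → $91,000 × 1.15% × 11/12 = $959.2917
1 December – 31 December 2003: 1 month at 4.05% → $91,000 × 4.05% × 1/12 = $307.1250
Total = $1,266.4167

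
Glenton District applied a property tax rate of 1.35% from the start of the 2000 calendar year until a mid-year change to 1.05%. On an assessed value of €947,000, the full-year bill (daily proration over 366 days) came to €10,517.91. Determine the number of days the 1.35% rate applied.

74 days

Let d = days at the first rate; then 366 − d days at the second rate.
€947,000 × [1.35%·d + 1.05%·(366−d)] / 366 = €10,517.91
Solving gives d = 74, so the new rate took effect on March 15, 2000.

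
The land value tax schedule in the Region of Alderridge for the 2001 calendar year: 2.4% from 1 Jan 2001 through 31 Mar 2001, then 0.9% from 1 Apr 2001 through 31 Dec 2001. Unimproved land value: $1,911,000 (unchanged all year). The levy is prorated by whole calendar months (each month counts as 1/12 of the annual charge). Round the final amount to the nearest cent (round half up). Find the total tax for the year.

1 Jan – 31 Mar 2001: 3 months at 2.4% → $1,911,000 × 2.4% × 3/12 = $11,466.0000
1 Apr – 31 Dec 2001: 9 months at 0.9% → $1,911,000 × 0.9% × 9/12 = $12,899.2500
Total = $24,365.2500

$24,365.25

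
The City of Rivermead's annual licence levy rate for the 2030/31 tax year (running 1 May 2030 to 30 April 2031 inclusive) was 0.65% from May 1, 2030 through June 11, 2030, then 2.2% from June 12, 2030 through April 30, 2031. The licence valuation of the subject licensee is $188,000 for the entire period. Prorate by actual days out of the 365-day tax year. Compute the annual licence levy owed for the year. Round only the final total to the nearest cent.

$3,800.69

May 1 – June 11, 2030: 42 days at 0.65% → $188,000 × 0.65% × 42/365 = $140.6137
June 12, 2030 – April 30, 2031: 323 days at 2.2% → $188,000 × 2.2% × 323/365 = $3,660.0767
Total = $3,800.6904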